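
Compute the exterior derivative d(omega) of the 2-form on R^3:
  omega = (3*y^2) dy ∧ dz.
d(omega) = 0

For a 2-form omega = sum_{i<j} g_{ij} dx_i ∧ dx_j, the exterior derivative is
  d(omega) = sum_{i<j} d(g_{ij}) ∧ dx_i ∧ dx_j = sum_{i<j, k} (∂g_{ij}/∂x_k) dx_k ∧ dx_i ∧ dx_j.
Expand each term, using dx_k ∧ dx_i ∧ dx_j = sgn(permutation) dx_{(a)} ∧ dx_{(b)} ∧ dx_{(c)} with (a < b < c) sorted:

Collecting like 3-forms: d(omega) = 0.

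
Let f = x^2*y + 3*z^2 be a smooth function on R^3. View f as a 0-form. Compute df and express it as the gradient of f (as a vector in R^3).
df = (2*x*y) dx + (x^2) dy + (6*z) dz; grad f = (2*x*y, x^2, 6*z)

For a 0-form f, d f = (∂f/∂x) dx + (∂f/∂y) dy + (∂f/∂z) dz. The components of the vector representation are exactly the entries of grad f in Cartesian coordinates:
  ∂f/∂x = 2*x*y
  ∂f/∂y = x^2
  ∂f/∂z = 6*z.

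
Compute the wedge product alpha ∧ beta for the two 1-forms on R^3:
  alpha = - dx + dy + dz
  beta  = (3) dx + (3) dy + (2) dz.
alpha ∧ beta = (-6) dx ∧ dy + (-5) dx ∧ dz + (-1) dy ∧ dz

Distribute the wedge, using dx_i ∧ dx_j = -dx_j ∧ dx_i and dx_i ∧ dx_i = 0. For each pair (i, j) with i < j, the coefficient of dx_i ∧ dx_j in alpha ∧ beta is (alpha_i * beta_j - alpha_j * beta_i). Collecting: alpha ∧ beta = (-6) dx ∧ dy + (-5) dx ∧ dz + (-1) dy ∧ dz.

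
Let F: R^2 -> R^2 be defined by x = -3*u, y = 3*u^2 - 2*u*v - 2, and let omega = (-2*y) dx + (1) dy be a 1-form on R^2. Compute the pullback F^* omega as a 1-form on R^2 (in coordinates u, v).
F^* omega = (18*u^2 - 12*u*v + 6*u - 2*v - 12) du + (-2*u) dv

Using F^*(f dg) = (f ∘ F) d(g ∘ F), substitute each coordinate x_i by F_i(u, v) in f_i, and replace dx_i by d F_i = (∂F_i/∂u) du + (∂F_i/∂v) dv.
  For the x component: f_1(F) = -6*u^2 + 4*u*v + 4; d F_1 = (-3) du + (0) dv
  For the y component: f_2(F) = 1; d F_2 = (6*u - 2*v) du + (-2*u) dv
Combining and collecting du, dv coefficients:
  coeff of du: 18*u^2 - 12*u*v + 6*u - 2*v - 12
  coeff of dv: -2*u
F^* omega = (18*u^2 - 12*u*v + 6*u - 2*v - 12) du + (-2*u) dv.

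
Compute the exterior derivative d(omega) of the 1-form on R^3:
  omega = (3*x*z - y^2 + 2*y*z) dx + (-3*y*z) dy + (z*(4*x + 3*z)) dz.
d(omega) = (2*y - 2*z) dx ∧ dy + (-3*x - 2*y + 4*z) dx ∧ dz + (3*y) dy ∧ dz

For a 1-form omega = sum_i f_i dx_i, the exterior derivative is
  d(omega) = sum_{i < j} (∂f_j/∂x_i - ∂f_i/∂x_j) dx_i ∧ dx_j.
  coefficient of dx ∧ dy: ∂f_2/∂x - ∂f_1/∂y = ∂(-3*y*z)/∂x - ∂(3*x*z - y^2 + 2*y*z)/∂y = 2*y - 2*z
  coefficient of dx ∧ dz: ∂f_3/∂x - ∂f_1/∂z = ∂(z*(4*x + 3*z))/∂x - ∂(3*x*z - y^2 + 2*y*z)/∂z = -3*x - 2*y + 4*z
  coefficient of dy ∧ dz: ∂f_3/∂y - ∂f_2/∂z = ∂(z*(4*x + 3*z))/∂y - ∂(-3*y*z)/∂z = 3*y
Assembling: d(omega) = (2*y - 2*z) dx ∧ dy + (-3*x - 2*y + 4*z) dx ∧ dz + (3*y) dy ∧ dz.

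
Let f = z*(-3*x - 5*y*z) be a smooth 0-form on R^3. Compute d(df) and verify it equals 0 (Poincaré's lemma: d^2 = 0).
d(df) = 0

Step 1: df = sum_i (∂f/∂x_i) dx_i = (-3*z) dx + (-5*z^2) dy + (-3*x - 10*y*z) dz.
Step 2: Apply d again. Using the 1-form formula, the coefficient of dx ∧ dy in d(df) is ∂^2 f/∂x ∂y - ∂^2 f/∂y ∂x = (0) - (0) = 0 (equality of mixed partials for smooth f).
Similarly for dx ∧ dz and dy ∧ dz — all coefficients vanish. So d(df) = 0.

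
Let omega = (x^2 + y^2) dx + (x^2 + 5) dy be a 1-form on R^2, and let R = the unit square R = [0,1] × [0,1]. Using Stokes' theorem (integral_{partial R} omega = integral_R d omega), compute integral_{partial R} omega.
integral_(partial R) omega = 0

Stokes: integral_partial_R omega = integral_R d omega with d omega = (∂Q/∂x - ∂P/∂y) dx ∧ dy.
  ∂Q/∂x = 2*x
  ∂P/∂y = 2*y
  integrand = ∂Q/∂x - ∂P/∂y = 2*x - 2*y.
Integrating over R: integral_0^1 integral_0^1 (2*x - 2*y) dx dy = 0.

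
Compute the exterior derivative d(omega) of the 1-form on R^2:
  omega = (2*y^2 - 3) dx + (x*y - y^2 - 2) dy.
d(omega) = (-3*y) dx ∧ dy

For a 1-form omega = sum_i f_i dx_i, the exterior derivative is
  d(omega) = sum_{i < j} (∂f_j/∂x_i - ∂f_i/∂x_j) dx_i ∧ dx_j.
  coefficient of dx ∧ dy: ∂f_2/∂x - ∂f_1/∂y = ∂(x*y - y^2 - 2)/∂x - ∂(2*y^2 - 3)/∂y = -3*y
Assembling: d(omega) = (-3*y) dx ∧ dy.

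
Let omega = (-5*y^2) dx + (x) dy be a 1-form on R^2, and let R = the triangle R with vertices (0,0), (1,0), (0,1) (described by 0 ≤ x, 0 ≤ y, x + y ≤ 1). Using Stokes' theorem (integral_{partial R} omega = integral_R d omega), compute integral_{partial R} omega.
integral_(partial R) omega = 13/6

Stokes: integral_partial_R omega = integral_R d omega with d omega = (∂Q/∂x - ∂P/∂y) dx ∧ dy.
  ∂Q/∂x = 1
  ∂P/∂y = -10*y
  integrand = ∂Q/∂x - ∂P/∂y = 10*y + 1.
Integrating over R: integral_0^1 integral_0^{1-x} (10*y + 1) dy dx = 13/6.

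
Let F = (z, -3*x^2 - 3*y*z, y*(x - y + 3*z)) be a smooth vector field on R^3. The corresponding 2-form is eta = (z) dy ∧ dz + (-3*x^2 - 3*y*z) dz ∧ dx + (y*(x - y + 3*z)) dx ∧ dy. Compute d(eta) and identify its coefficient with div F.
d(eta) = (3*y - 3*z) dx ∧ dy ∧ dz; div F = 3*y - 3*z

For a 2-form in R^3 of the form above, applying d gives a 3-form with coefficient ∂P/∂x + ∂Q/∂y + ∂R/∂z:
  ∂P/∂x = 0
  ∂Q/∂y = -3*z
  ∂R/∂z = 3*y
Sum = 3*y - 3*z, which is exactly div F.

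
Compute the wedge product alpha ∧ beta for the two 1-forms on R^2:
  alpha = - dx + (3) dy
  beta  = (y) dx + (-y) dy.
alpha ∧ beta = (-2*y) dx ∧ dy

Distribute the wedge, using dx_i ∧ dx_j = -dx_j ∧ dx_i and dx_i ∧ dx_i = 0. For each pair (i, j) with i < j, the coefficient of dx_i ∧ dx_j in alpha ∧ beta is (alpha_i * beta_j - alpha_j * beta_i). Collecting: alpha ∧ beta = (-2*y) dx ∧ dy.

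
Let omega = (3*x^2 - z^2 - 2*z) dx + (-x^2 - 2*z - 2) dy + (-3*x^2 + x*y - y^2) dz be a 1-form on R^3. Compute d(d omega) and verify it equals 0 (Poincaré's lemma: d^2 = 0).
d(d omega) = 0

Step 1: d omega = sum_{i<j} (∂f_j/∂x_i - ∂f_i/∂x_j) dx_i ∧ dx_j:
  coeff of dx ∧ dy: -2*x
  coeff of dx ∧ dz: -6*x + y + 2*z + 2
  coeff of dy ∧ dz: x - 2*y + 2
Step 2: Apply d again to each 2-form coefficient. The only possible 3-form in R^3 is dx ∧ dy ∧ dz, with coefficient
  ∂(coeff of dy∧dz)/∂x - ∂(coeff of dx∧dz)/∂y + ∂(coeff of dx∧dy)/∂z
  = ∂/∂x (x - 2*y + 2) - ∂/∂y (-6*x + y + 2*z + 2) + ∂/∂z (-2*x).
Each of these terms simplifies to sums of mixed partials that cancel in pairs. The result is 0 (by equality of mixed partials for smooth functions — Schwarz / Clairaut).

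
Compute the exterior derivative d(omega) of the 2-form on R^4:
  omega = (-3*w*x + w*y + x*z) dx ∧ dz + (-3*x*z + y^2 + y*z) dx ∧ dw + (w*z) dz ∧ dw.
d(omega) = (-w) dx ∧ dy ∧ dz + (-2*y - z) dx ∧ dy ∧ dw

For a 2-form omega = sum_{i<j} g_{ij} dx_i ∧ dx_j, the exterior derivative is
  d(omega) = sum_{i<j} d(g_{ij}) ∧ dx_i ∧ dx_j = sum_{i<j, k} (∂g_{ij}/∂x_k) dx_k ∧ dx_i ∧ dx_j.
Expand each term, using dx_k ∧ dx_i ∧ dx_j = sgn(permutation) dx_{(a)} ∧ dx_{(b)} ∧ dx_{(c)} with (a < b < c) sorted:
  d(-3*w*x + w*y + x*z) includes (∂/∂y)(-3*w*x + w*y + x*z) dy = (w) dy, which multiplied by dx ∧ dz gives (-w) dx ∧ dy ∧ dz
  d(-3*w*x + w*y + x*z) includes (∂/∂w)(-3*w*x + w*y + x*z) dw = (-3*x + y) dw, which multiplied by dx ∧ dz gives (-3*x + y) dx ∧ dz ∧ dw
  d(-3*x*z + y^2 + y*z) includes (∂/∂y)(-3*x*z + y^2 + y*z) dy = (2*y + z) dy, which multiplied by dx ∧ dw gives (-2*y - z) dx ∧ dy ∧ dw
  d(-3*x*z + y^2 + y*z) includes (∂/∂z)(-3*x*z + y^2 + y*z) dz = (-3*x + y) dz, which multiplied by dx ∧ dw gives (3*x - y) dx ∧ dz ∧ dw
Collecting like 3-forms: d(omega) = (-w) dx ∧ dy ∧ dz + (-2*y - z) dx ∧ dy ∧ dw.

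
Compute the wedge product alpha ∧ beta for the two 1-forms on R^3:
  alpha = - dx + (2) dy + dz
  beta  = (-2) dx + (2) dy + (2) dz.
alpha ∧ beta = (2) dx ∧ dy + (2) dy ∧ dz

Distribute the wedge, using dx_i ∧ dx_j = -dx_j ∧ dx_i and dx_i ∧ dx_i = 0. For each pair (i, j) with i < j, the coefficient of dx_i ∧ dx_j in alpha ∧ beta is (alpha_i * beta_j - alpha_j * beta_i). Collecting: alpha ∧ beta = (2) dx ∧ dy + (2) dy ∧ dz.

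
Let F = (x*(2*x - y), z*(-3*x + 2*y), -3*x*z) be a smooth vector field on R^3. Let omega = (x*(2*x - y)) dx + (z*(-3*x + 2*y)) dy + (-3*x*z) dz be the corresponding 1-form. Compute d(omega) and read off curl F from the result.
d(omega) = (3*x - 2*y) dy ∧ dz + (3*z) dz ∧ dx + (x - 3*z) dx ∧ dy; curl F = (3*x - 2*y, 3*z, x - 3*z)

d omega = sum_{i<j} (∂f_j/∂x_i - ∂f_i/∂x_j) dx_i ∧ dx_j. Under the identification (dy ∧ dz, dz ∧ dx, dx ∧ dy) ↔ (e_x, e_y, e_z), the coefficients are exactly the components of curl F. Compute:
  ∂R/∂y - ∂Q/∂z = (0) - (-3*x + 2*y) = 3*x - 2*y
  ∂P/∂z - ∂R/∂x = (0) - (-3*z) = 3*z
  ∂Q/∂x - ∂P/∂y = (-3*z) - (-x) = x - 3*z.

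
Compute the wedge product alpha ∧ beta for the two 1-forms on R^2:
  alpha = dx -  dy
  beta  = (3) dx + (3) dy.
alpha ∧ beta = (6) dx ∧ dy

Distribute the wedge, using dx_i ∧ dx_j = -dx_j ∧ dx_i and dx_i ∧ dx_i = 0. For each pair (i, j) with i < j, the coefficient of dx_i ∧ dx_j in alpha ∧ beta is (alpha_i * beta_j - alpha_j * beta_i). Collecting: alpha ∧ beta = (6) dx ∧ dy.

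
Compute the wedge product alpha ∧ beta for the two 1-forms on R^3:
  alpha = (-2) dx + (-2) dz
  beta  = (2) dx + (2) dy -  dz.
alpha ∧ beta = (-4) dx ∧ dy + (6) dx ∧ dz + (4) dy ∧ dz

Distribute the wedge, using dx_i ∧ dx_j = -dx_j ∧ dx_i and dx_i ∧ dx_i = 0. For each pair (i, j) with i < j, the coefficient of dx_i ∧ dx_j in alpha ∧ beta is (alpha_i * beta_j - alpha_j * beta_i). Collecting: alpha ∧ beta = (-4) dx ∧ dy + (6) dx ∧ dz + (4) dy ∧ dz.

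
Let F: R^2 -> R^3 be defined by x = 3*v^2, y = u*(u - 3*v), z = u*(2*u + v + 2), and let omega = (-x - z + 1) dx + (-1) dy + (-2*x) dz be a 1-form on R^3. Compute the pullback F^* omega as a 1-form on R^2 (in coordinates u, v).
F^* omega = (-24*u*v^2 - 2*u - 6*v^3 - 12*v^2 + 3*v) du + (-12*u^2*v - 12*u*v^2 - 12*u*v + 3*u - 18*v^3 + 6*v) dv

Using F^*(f dg) = (f ∘ F) d(g ∘ F), substitute each coordinate x_i by F_i(u, v) in f_i, and replace dx_i by d F_i = (∂F_i/∂u) du + (∂F_i/∂v) dv.
  For the x component: f_1(F) = -2*u^2 - u*v - 2*u - 3*v^2 + 1; d F_1 = (0) du + (6*v) dv
  For the y component: f_2(F) = -1; d F_2 = (2*u - 3*v) du + (-3*u) dv
  For the z component: f_3(F) = -6*v^2; d F_3 = (4*u + v + 2) du + (u) dv
Combining and collecting du, dv coefficients:
  coeff of du: -24*u*v^2 - 2*u - 6*v^3 - 12*v^2 + 3*v
  coeff of dv: -12*u^2*v - 12*u*v^2 - 12*u*v + 3*u - 18*v^3 + 6*v
F^* omega = (-24*u*v^2 - 2*u - 6*v^3 - 12*v^2 + 3*v) du + (-12*u^2*v - 12*u*v^2 - 12*u*v + 3*u - 18*v^3 + 6*v) dv.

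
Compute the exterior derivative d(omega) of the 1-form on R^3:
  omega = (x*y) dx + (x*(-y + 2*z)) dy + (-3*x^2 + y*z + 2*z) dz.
d(omega) = (-x - y + 2*z) dx ∧ dy + (-6*x) dx ∧ dz + (-2*x + z) dy ∧ dz

For a 1-form omega = sum_i f_i dx_i, the exterior derivative is
  d(omega) = sum_{i < j} (∂f_j/∂x_i - ∂f_i/∂x_j) dx_i ∧ dx_j.
  coefficient of dx ∧ dy: ∂f_2/∂x - ∂f_1/∂y = ∂(x*(-y + 2*z))/∂x - ∂(x*y)/∂y = -x - y + 2*z
  coefficient of dx ∧ dz: ∂f_3/∂x - ∂f_1/∂z = ∂(-3*x^2 + y*z + 2*z)/∂x - ∂(x*y)/∂z = -6*x
  coefficient of dy ∧ dz: ∂f_3/∂y - ∂f_2/∂z = ∂(-3*x^2 + y*z + 2*z)/∂y - ∂(x*(-y + 2*z))/∂z = -2*x + z
Assembling: d(omega) = (-x - y + 2*z) dx ∧ dy + (-6*x) dx ∧ dz + (-2*x + z) dy ∧ dz.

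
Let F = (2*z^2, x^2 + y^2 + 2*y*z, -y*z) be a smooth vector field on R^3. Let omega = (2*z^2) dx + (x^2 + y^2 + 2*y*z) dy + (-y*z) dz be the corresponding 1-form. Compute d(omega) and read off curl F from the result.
d(omega) = (-2*y - z) dy ∧ dz + (4*z) dz ∧ dx + (2*x) dx ∧ dy; curl F = (-2*y - z, 4*z, 2*x)

d omega = sum_{i<j} (∂f_j/∂x_i - ∂f_i/∂x_j) dx_i ∧ dx_j. Under the identification (dy ∧ dz, dz ∧ dx, dx ∧ dy) ↔ (e_x, e_y, e_z), the coefficients are exactly the components of curl F. Compute:
  ∂R/∂y - ∂Q/∂z = (-z) - (2*y) = -2*y - z
  ∂P/∂z - ∂R/∂x = (4*z) - (0) = 4*z
  ∂Q/∂x - ∂P/∂y = (2*x) - (0) = 2*x.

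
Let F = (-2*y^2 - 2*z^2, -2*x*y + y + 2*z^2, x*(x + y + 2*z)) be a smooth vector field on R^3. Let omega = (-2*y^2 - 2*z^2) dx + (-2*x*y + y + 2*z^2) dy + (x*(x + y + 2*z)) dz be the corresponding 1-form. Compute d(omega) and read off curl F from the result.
d(omega) = (x - 4*z) dy ∧ dz + (-2*x - y - 6*z) dz ∧ dx + (2*y) dx ∧ dy; curl F = (x - 4*z, -2*x - y - 6*z, 2*y)

d omega = sum_{i<j} (∂f_j/∂x_i - ∂f_i/∂x_j) dx_i ∧ dx_j. Under the identification (dy ∧ dz, dz ∧ dx, dx ∧ dy) ↔ (e_x, e_y, e_z), the coefficients are exactly the components of curl F. Compute:
  ∂R/∂y - ∂Q/∂z = (x) - (4*z) = x - 4*z
  ∂P/∂z - ∂R/∂x = (-4*z) - (2*x + y + 2*z) = -2*x - y - 6*z
  ∂Q/∂x - ∂P/∂y = (-2*y) - (-4*y) = 2*y.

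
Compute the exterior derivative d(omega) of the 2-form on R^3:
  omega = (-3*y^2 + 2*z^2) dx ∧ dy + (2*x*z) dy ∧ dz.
d(omega) = (6*z) dx ∧ dy ∧ dz

For a 2-form omega = sum_{i<j} g_{ij} dx_i ∧ dx_j, the exterior derivative is
  d(omega) = sum_{i<j} d(g_{ij}) ∧ dx_i ∧ dx_j = sum_{i<j, k} (∂g_{ij}/∂x_k) dx_k ∧ dx_i ∧ dx_j.
Expand each term, using dx_k ∧ dx_i ∧ dx_j = sgn(permutation) dx_{(a)} ∧ dx_{(b)} ∧ dx_{(c)} with (a < b < c) sorted:
  d(-3*y^2 + 2*z^2) includes (∂/∂z)(-3*y^2 + 2*z^2) dz = (4*z) dz, which multiplied by dx ∧ dy gives (4*z) dx ∧ dy ∧ dz
  d(2*x*z) includes (∂/∂x)(2*x*z) dx = (2*z) dx, which multiplied by dy ∧ dz gives (2*z) dx ∧ dy ∧ dz
Collecting like 3-forms: d(omega) = (6*z) dx ∧ dy ∧ dz.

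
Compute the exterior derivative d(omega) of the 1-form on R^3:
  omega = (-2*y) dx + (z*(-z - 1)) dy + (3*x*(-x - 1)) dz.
d(omega) = (2) dx ∧ dy + (-6*x - 3) dx ∧ dz + (2*z + 1) dy ∧ dz

For a 1-form omega = sum_i f_i dx_i, the exterior derivative is
  d(omega) = sum_{i < j} (∂f_j/∂x_i - ∂f_i/∂x_j) dx_i ∧ dx_j.
  coefficient of dx ∧ dy: ∂f_2/∂x - ∂f_1/∂y = ∂(z*(-z - 1))/∂x - ∂(-2*y)/∂y = 2
  coefficient of dx ∧ dz: ∂f_3/∂x - ∂f_1/∂z = ∂(3*x*(-x - 1))/∂x - ∂(-2*y)/∂z = -6*x - 3
  coefficient of dy ∧ dz: ∂f_3/∂y - ∂f_2/∂z = ∂(3*x*(-x - 1))/∂y - ∂(z*(-z - 1))/∂z = 2*z + 1
Assembling: d(omega) = (2) dx ∧ dy + (-6*x - 3) dx ∧ dz + (2*z + 1) dy ∧ dz.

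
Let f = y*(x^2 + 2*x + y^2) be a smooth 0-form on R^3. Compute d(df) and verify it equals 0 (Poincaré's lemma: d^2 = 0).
d(df) = 0

Step 1: df = sum_i (∂f/∂x_i) dx_i = (2*y*(x + 1)) dx + (x^2 + 2*x + 3*y^2) dy + (0) dz.
Step 2: Apply d again. Using the 1-form formula, the coefficient of dx ∧ dy in d(df) is ∂^2 f/∂x ∂y - ∂^2 f/∂y ∂x = (2*x + 2) - (2*x + 2) = 0 (equality of mixed partials for smooth f).
Similarly for dx ∧ dz and dy ∧ dz — all coefficients vanish. So d(df) = 0.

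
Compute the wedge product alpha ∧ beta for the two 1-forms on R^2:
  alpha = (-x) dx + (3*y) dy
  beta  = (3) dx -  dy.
alpha ∧ beta = (x - 9*y) dx ∧ dy

Distribute the wedge, using dx_i ∧ dx_j = -dx_j ∧ dx_i and dx_i ∧ dx_i = 0. For each pair (i, j) with i < j, the coefficient of dx_i ∧ dx_j in alpha ∧ beta is (alpha_i * beta_j - alpha_j * beta_i). Collecting: alpha ∧ beta = (x - 9*y) dx ∧ dy.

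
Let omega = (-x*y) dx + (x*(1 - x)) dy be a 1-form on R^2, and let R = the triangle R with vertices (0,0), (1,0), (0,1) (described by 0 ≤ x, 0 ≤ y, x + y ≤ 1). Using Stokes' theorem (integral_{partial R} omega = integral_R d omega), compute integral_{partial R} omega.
integral_(partial R) omega = 1/3

Stokes: integral_partial_R omega = integral_R d omega with d omega = (∂Q/∂x - ∂P/∂y) dx ∧ dy.
  ∂Q/∂x = 1 - 2*x
  ∂P/∂y = -x
  integrand = ∂Q/∂x - ∂P/∂y = 1 - x.
Integrating over R: integral_0^1 integral_0^{1-x} (1 - x) dy dx = 1/3.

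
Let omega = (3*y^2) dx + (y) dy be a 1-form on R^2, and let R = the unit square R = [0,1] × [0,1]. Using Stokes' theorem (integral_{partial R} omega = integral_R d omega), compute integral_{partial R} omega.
integral_(partial R) omega = -3

Stokes: integral_partial_R omega = integral_R d omega with d omega = (∂Q/∂x - ∂P/∂y) dx ∧ dy.
  ∂Q/∂x = 0
  ∂P/∂y = 6*y
  integrand = ∂Q/∂x - ∂P/∂y = -6*y.
Integrating over R: integral_0^1 integral_0^1 (-6*y) dx dy = -3.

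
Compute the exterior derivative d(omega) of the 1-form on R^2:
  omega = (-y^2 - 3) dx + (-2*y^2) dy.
d(omega) = (2*y) dx ∧ dy

For a 1-form omega = sum_i f_i dx_i, the exterior derivative is
  d(omega) = sum_{i < j} (∂f_j/∂x_i - ∂f_i/∂x_j) dx_i ∧ dx_j.
  coefficient of dx ∧ dy: ∂f_2/∂x - ∂f_1/∂y = ∂(-2*y^2)/∂x - ∂(-y^2 - 3)/∂y = 2*y
Assembling: d(omega) = (2*y) dx ∧ dy.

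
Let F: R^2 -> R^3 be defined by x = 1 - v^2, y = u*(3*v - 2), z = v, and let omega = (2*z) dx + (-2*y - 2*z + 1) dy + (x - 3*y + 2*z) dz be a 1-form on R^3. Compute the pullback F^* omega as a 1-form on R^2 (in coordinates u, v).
F^* omega = (-18*u*v^2 + 24*u*v - 8*u - 6*v^2 + 7*v - 2) du + (-18*u^2*v + 12*u^2 - 15*u*v + 9*u - 5*v^2 + 2*v + 1) dv

Using F^*(f dg) = (f ∘ F) d(g ∘ F), substitute each coordinate x_i by F_i(u, v) in f_i, and replace dx_i by d F_i = (∂F_i/∂u) du + (∂F_i/∂v) dv.
  For the x component: f_1(F) = 2*v; d F_1 = (0) du + (-2*v) dv
  For the y component: f_2(F) = -6*u*v + 4*u - 2*v + 1; d F_2 = (3*v - 2) du + (3*u) dv
  For the z component: f_3(F) = -9*u*v + 6*u - v^2 + 2*v + 1; d F_3 = (0) du + (1) dv
Combining and collecting du, dv coefficients:
  coeff of du: -18*u*v^2 + 24*u*v - 8*u - 6*v^2 + 7*v - 2
  coeff of dv: -18*u^2*v + 12*u^2 - 15*u*v + 9*u - 5*v^2 + 2*v + 1
F^* omega = (-18*u*v^2 + 24*u*v - 8*u - 6*v^2 + 7*v - 2) du + (-18*u^2*v + 12*u^2 - 15*u*v + 9*u - 5*v^2 + 2*v + 1) dv.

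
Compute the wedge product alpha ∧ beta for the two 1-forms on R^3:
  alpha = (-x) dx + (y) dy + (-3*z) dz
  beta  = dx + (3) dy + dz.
alpha ∧ beta = (-3*x - y) dx ∧ dy + (-x + 3*z) dx ∧ dz + (y + 9*z) dy ∧ dz

Distribute the wedge, using dx_i ∧ dx_j = -dx_j ∧ dx_i and dx_i ∧ dx_i = 0. For each pair (i, j) with i < j, the coefficient of dx_i ∧ dx_j in alpha ∧ beta is (alpha_i * beta_j - alpha_j * beta_i). Collecting: alpha ∧ beta = (-3*x - y) dx ∧ dy + (-x + 3*z) dx ∧ dz + (y + 9*z) dy ∧ dz.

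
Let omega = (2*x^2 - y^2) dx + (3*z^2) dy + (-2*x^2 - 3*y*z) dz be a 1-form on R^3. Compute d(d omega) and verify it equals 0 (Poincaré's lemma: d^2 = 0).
d(d omega) = 0

Step 1: d omega = sum_{i<j} (∂f_j/∂x_i - ∂f_i/∂x_j) dx_i ∧ dx_j:
  coeff of dx ∧ dy: 2*y
  coeff of dx ∧ dz: -4*x
  coeff of dy ∧ dz: -9*z
Step 2: Apply d again to each 2-form coefficient. The only possible 3-form in R^3 is dx ∧ dy ∧ dz, with coefficient
  ∂(coeff of dy∧dz)/∂x - ∂(coeff of dx∧dz)/∂y + ∂(coeff of dx∧dy)/∂z
  = ∂/∂x (-9*z) - ∂/∂y (-4*x) + ∂/∂z (2*y).
Each of these terms simplifies to sums of mixed partials that cancel in pairs. The result is 0 (by equality of mixed partials for smooth functions — Schwarz / Clairaut).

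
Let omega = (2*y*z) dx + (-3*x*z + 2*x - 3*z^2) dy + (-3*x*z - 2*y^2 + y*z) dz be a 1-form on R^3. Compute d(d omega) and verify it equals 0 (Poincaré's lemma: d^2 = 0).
d(d omega) = 0

Step 1: d omega = sum_{i<j} (∂f_j/∂x_i - ∂f_i/∂x_j) dx_i ∧ dx_j:
  coeff of dx ∧ dy: 2 - 5*z
  coeff of dx ∧ dz: -2*y - 3*z
  coeff of dy ∧ dz: 3*x - 4*y + 7*z
Step 2: Apply d again to each 2-form coefficient. The only possible 3-form in R^3 is dx ∧ dy ∧ dz, with coefficient
  ∂(coeff of dy∧dz)/∂x - ∂(coeff of dx∧dz)/∂y + ∂(coeff of dx∧dy)/∂z
  = ∂/∂x (3*x - 4*y + 7*z) - ∂/∂y (-2*y - 3*z) + ∂/∂z (2 - 5*z).
Each of these terms simplifies to sums of mixed partials that cancel in pairs. The result is 0 (by equality of mixed partials for smooth functions — Schwarz / Clairaut).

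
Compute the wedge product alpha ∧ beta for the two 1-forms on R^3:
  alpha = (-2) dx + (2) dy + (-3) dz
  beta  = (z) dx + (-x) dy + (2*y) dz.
alpha ∧ beta = (2*x - 2*z) dx ∧ dy + (-4*y + 3*z) dx ∧ dz + (-3*x + 4*y) dy ∧ dz

Distribute the wedge, using dx_i ∧ dx_j = -dx_j ∧ dx_i and dx_i ∧ dx_i = 0. For each pair (i, j) with i < j, the coefficient of dx_i ∧ dx_j in alpha ∧ beta is (alpha_i * beta_j - alpha_j * beta_i). Collecting: alpha ∧ beta = (2*x - 2*z) dx ∧ dy + (-4*y + 3*z) dx ∧ dz + (-3*x + 4*y) dy ∧ dz.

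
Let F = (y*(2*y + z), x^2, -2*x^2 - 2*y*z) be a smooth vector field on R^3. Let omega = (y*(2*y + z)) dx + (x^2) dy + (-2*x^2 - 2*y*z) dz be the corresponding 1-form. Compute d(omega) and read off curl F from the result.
d(omega) = (-2*z) dy ∧ dz + (4*x + y) dz ∧ dx + (2*x - 4*y - z) dx ∧ dy; curl F = (-2*z, 4*x + y, 2*x - 4*y - z)

d omega = sum_{i<j} (∂f_j/∂x_i - ∂f_i/∂x_j) dx_i ∧ dx_j. Under the identification (dy ∧ dz, dz ∧ dx, dx ∧ dy) ↔ (e_x, e_y, e_z), the coefficients are exactly the components of curl F. Compute:
  ∂R/∂y - ∂Q/∂z = (-2*z) - (0) = -2*z
  ∂P/∂z - ∂R/∂x = (y) - (-4*x) = 4*x + y
  ∂Q/∂x - ∂P/∂y = (2*x) - (4*y + z) = 2*x - 4*y - z.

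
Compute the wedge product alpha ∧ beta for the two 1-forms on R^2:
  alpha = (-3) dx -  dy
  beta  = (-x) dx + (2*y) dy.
alpha ∧ beta = (-x - 6*y) dx ∧ dy

Distribute the wedge, using dx_i ∧ dx_j = -dx_j ∧ dx_i and dx_i ∧ dx_i = 0. For each pair (i, j) with i < j, the coefficient of dx_i ∧ dx_j in alpha ∧ beta is (alpha_i * beta_j - alpha_j * beta_i). Collecting: alpha ∧ beta = (-x - 6*y) dx ∧ dy.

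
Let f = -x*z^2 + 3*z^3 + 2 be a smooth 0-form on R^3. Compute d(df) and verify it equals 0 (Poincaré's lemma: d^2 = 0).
d(df) = 0

Step 1: df = sum_i (∂f/∂x_i) dx_i = (-z^2) dx + (0) dy + (z*(-2*x + 9*z)) dz.
Step 2: Apply d again. Using the 1-form formula, the coefficient of dx ∧ dy in d(df) is ∂^2 f/∂x ∂y - ∂^2 f/∂y ∂x = (0) - (0) = 0 (equality of mixed partials for smooth f).
Similarly for dx ∧ dz and dy ∧ dz — all coefficients vanish. So d(df) = 0.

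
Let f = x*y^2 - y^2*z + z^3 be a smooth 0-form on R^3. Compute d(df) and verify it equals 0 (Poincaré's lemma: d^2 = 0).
d(df) = 0

Step 1: df = sum_i (∂f/∂x_i) dx_i = (y^2) dx + (2*y*(x - z)) dy + (-y^2 + 3*z^2) dz.
Step 2: Apply d again. Using the 1-form formula, the coefficient of dx ∧ dy in d(df) is ∂^2 f/∂x ∂y - ∂^2 f/∂y ∂x = (2*y) - (2*y) = 0 (equality of mixed partials for smooth f).
Similarly for dx ∧ dz and dy ∧ dz — all coefficients vanish. So d(df) = 0.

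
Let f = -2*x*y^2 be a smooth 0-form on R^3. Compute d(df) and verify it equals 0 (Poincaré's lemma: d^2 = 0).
d(df) = 0

Step 1: df = sum_i (∂f/∂x_i) dx_i = (-2*y^2) dx + (-4*x*y) dy + (0) dz.
Step 2: Apply d again. Using the 1-form formula, the coefficient of dx ∧ dy in d(df) is ∂^2 f/∂x ∂y - ∂^2 f/∂y ∂x = (-4*y) - (-4*y) = 0 (equality of mixed partials for smooth f).
Similarly for dx ∧ dz and dy ∧ dz — all coefficients vanish. So d(df) = 0.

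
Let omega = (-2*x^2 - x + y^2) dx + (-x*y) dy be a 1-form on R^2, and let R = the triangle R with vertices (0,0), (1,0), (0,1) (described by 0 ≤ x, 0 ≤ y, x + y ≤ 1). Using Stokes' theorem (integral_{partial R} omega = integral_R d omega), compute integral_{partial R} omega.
integral_(partial R) omega = -1/2

Stokes: integral_partial_R omega = integral_R d omega with d omega = (∂Q/∂x - ∂P/∂y) dx ∧ dy.
  ∂Q/∂x = -y
  ∂P/∂y = 2*y
  integrand = ∂Q/∂x - ∂P/∂y = -3*y.
Integrating over R: integral_0^1 integral_0^{1-x} (-3*y) dy dx = -1/2.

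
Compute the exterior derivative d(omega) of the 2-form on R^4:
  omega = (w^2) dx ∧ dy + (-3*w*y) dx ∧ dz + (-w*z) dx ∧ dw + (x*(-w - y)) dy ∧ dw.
d(omega) = (w - y) dx ∧ dy ∧ dw + (3*w) dx ∧ dy ∧ dz + (w - 3*y) dx ∧ dz ∧ dw

For a 2-form omega = sum_{i<j} g_{ij} dx_i ∧ dx_j, the exterior derivative is
  d(omega) = sum_{i<j} d(g_{ij}) ∧ dx_i ∧ dx_j = sum_{i<j, k} (∂g_{ij}/∂x_k) dx_k ∧ dx_i ∧ dx_j.
Expand each term, using dx_k ∧ dx_i ∧ dx_j = sgn(permutation) dx_{(a)} ∧ dx_{(b)} ∧ dx_{(c)} with (a < b < c) sorted:
  d(w^2) includes (∂/∂w)(w^2) dw = (2*w) dw, which multiplied by dx ∧ dy gives (2*w) dx ∧ dy ∧ dw
  d(-3*w*y) includes (∂/∂y)(-3*w*y) dy = (-3*w) dy, which multiplied by dx ∧ dz gives (3*w) dx ∧ dy ∧ dz
  d(-3*w*y) includes (∂/∂w)(-3*w*y) dw = (-3*y) dw, which multiplied by dx ∧ dz gives (-3*y) dx ∧ dz ∧ dw
  d(-w*z) includes (∂/∂z)(-w*z) dz = (-w) dz, which multiplied by dx ∧ dw gives (w) dx ∧ dz ∧ dw
  d(x*(-w - y)) includes (∂/∂x)(x*(-w - y)) dx = (-w - y) dx, which multiplied by dy ∧ dw gives (-w - y) dx ∧ dy ∧ dw
Collecting like 3-forms: d(omega) = (w - y) dx ∧ dy ∧ dw + (3*w) dx ∧ dy ∧ dz + (w - 3*y) dx ∧ dz ∧ dw.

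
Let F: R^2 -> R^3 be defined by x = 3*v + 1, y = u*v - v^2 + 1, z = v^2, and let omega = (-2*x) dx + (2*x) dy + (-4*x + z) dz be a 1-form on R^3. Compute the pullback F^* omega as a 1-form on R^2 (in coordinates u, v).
F^* omega = (2*v*(3*v + 1)) du + (6*u*v + 2*u + 2*v^3 - 36*v^2 - 30*v - 6) dv

Using F^*(f dg) = (f ∘ F) d(g ∘ F), substitute each coordinate x_i by F_i(u, v) in f_i, and replace dx_i by d F_i = (∂F_i/∂u) du + (∂F_i/∂v) dv.
  For the x component: f_1(F) = -6*v - 2; d F_1 = (0) du + (3) dv
  For the y component: f_2(F) = 6*v + 2; d F_2 = (v) du + (u - 2*v) dv
  For the z component: f_3(F) = v^2 - 12*v - 4; d F_3 = (0) du + (2*v) dv
Combining and collecting du, dv coefficients:
  coeff of du: 2*v*(3*v + 1)
  coeff of dv: 6*u*v + 2*u + 2*v^3 - 36*v^2 - 30*v - 6
F^* omega = (2*v*(3*v + 1)) du + (6*u*v + 2*u + 2*v^3 - 36*v^2 - 30*v - 6) dv.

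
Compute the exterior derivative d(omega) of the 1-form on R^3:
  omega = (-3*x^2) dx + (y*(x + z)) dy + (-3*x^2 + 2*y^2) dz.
d(omega) = (y) dx ∧ dy + (-6*x) dx ∧ dz + (3*y) dy ∧ dz

For a 1-form omega = sum_i f_i dx_i, the exterior derivative is
  d(omega) = sum_{i < j} (∂f_j/∂x_i - ∂f_i/∂x_j) dx_i ∧ dx_j.
  coefficient of dx ∧ dy: ∂f_2/∂x - ∂f_1/∂y = ∂(y*(x + z))/∂x - ∂(-3*x^2)/∂y = y
  coefficient of dx ∧ dz: ∂f_3/∂x - ∂f_1/∂z = ∂(-3*x^2 + 2*y^2)/∂x - ∂(-3*x^2)/∂z = -6*x
  coefficient of dy ∧ dz: ∂f_3/∂y - ∂f_2/∂z = ∂(-3*x^2 + 2*y^2)/∂y - ∂(y*(x + z))/∂z = 3*y
Assembling: d(omega) = (y) dx ∧ dy + (-6*x) dx ∧ dz + (3*y) dy ∧ dz.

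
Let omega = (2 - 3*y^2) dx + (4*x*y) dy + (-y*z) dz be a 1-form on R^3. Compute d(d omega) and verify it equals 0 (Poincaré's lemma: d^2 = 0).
d(d omega) = 0

Step 1: d omega = sum_{i<j} (∂f_j/∂x_i - ∂f_i/∂x_j) dx_i ∧ dx_j:
  coeff of dx ∧ dy: 10*y
  coeff of dx ∧ dz: 0
  coeff of dy ∧ dz: -z
Step 2: Apply d again to each 2-form coefficient. The only possible 3-form in R^3 is dx ∧ dy ∧ dz, with coefficient
  ∂(coeff of dy∧dz)/∂x - ∂(coeff of dx∧dz)/∂y + ∂(coeff of dx∧dy)/∂z
  = ∂/∂x (-z) - ∂/∂y (0) + ∂/∂z (10*y).
Each of these terms simplifies to sums of mixed partials that cancel in pairs. The result is 0 (by equality of mixed partials for smooth functions — Schwarz / Clairaut).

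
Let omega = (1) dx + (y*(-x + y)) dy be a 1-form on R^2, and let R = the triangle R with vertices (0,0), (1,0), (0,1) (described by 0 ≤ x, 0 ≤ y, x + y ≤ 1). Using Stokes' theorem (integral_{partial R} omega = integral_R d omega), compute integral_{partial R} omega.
integral_(partial R) omega = -1/6

Stokes: integral_partial_R omega = integral_R d omega with d omega = (∂Q/∂x - ∂P/∂y) dx ∧ dy.
  ∂Q/∂x = -y
  ∂P/∂y = 0
  integrand = ∂Q/∂x - ∂P/∂y = -y.
Integrating over R: integral_0^1 integral_0^{1-x} (-y) dy dx = -1/6.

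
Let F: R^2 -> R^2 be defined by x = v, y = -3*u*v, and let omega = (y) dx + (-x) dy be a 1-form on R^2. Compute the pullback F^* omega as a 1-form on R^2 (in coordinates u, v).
F^* omega = (3*v^2) du

Using F^*(f dg) = (f ∘ F) d(g ∘ F), substitute each coordinate x_i by F_i(u, v) in f_i, and replace dx_i by d F_i = (∂F_i/∂u) du + (∂F_i/∂v) dv.
  For the x component: f_1(F) = -3*u*v; d F_1 = (0) du + (1) dv
  For the y component: f_2(F) = -v; d F_2 = (-3*v) du + (-3*u) dv
Combining and collecting du, dv coefficients:
  coeff of du: 3*v^2
  coeff of dv: 0
F^* omega = (3*v^2) du.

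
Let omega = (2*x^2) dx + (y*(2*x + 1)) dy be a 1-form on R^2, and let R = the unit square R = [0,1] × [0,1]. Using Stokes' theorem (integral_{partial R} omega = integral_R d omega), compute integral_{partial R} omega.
integral_(partial R) omega = 1

Stokes: integral_partial_R omega = integral_R d omega with d omega = (∂Q/∂x - ∂P/∂y) dx ∧ dy.
  ∂Q/∂x = 2*y
  ∂P/∂y = 0
  integrand = ∂Q/∂x - ∂P/∂y = 2*y.
Integrating over R: integral_0^1 integral_0^1 (2*y) dx dy = 1.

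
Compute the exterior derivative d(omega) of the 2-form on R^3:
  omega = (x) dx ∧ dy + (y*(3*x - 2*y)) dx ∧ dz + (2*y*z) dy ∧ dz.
d(omega) = (-3*x + 4*y) dx ∧ dy ∧ dz

For a 2-form omega = sum_{i<j} g_{ij} dx_i ∧ dx_j, the exterior derivative is
  d(omega) = sum_{i<j} d(g_{ij}) ∧ dx_i ∧ dx_j = sum_{i<j, k} (∂g_{ij}/∂x_k) dx_k ∧ dx_i ∧ dx_j.
Expand each term, using dx_k ∧ dx_i ∧ dx_j = sgn(permutation) dx_{(a)} ∧ dx_{(b)} ∧ dx_{(c)} with (a < b < c) sorted:
  d(y*(3*x - 2*y)) includes (∂/∂y)(y*(3*x - 2*y)) dy = (3*x - 4*y) dy, which multiplied by dx ∧ dz gives (-3*x + 4*y) dx ∧ dy ∧ dz
Collecting like 3-forms: d(omega) = (-3*x + 4*y) dx ∧ dy ∧ dz.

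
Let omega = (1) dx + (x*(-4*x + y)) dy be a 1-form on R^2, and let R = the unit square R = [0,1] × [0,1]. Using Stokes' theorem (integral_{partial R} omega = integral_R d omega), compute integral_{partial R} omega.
integral_(partial R) omega = -7/2

Stokes: integral_partial_R omega = integral_R d omega with d omega = (∂Q/∂x - ∂P/∂y) dx ∧ dy.
  ∂Q/∂x = -8*x + y
  ∂P/∂y = 0
  integrand = ∂Q/∂x - ∂P/∂y = -8*x + y.
Integrating over R: integral_0^1 integral_0^1 (-8*x + y) dx dy = -7/2.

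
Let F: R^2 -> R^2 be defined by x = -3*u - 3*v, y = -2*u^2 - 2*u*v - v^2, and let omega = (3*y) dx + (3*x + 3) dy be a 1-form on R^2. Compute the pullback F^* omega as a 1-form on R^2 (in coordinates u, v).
F^* omega = (54*u^2 + 72*u*v - 12*u + 27*v^2 - 6*v) du + (36*u^2 + 54*u*v - 6*u + 27*v^2 - 6*v) dv

Using F^*(f dg) = (f ∘ F) d(g ∘ F), substitute each coordinate x_i by F_i(u, v) in f_i, and replace dx_i by d F_i = (∂F_i/∂u) du + (∂F_i/∂v) dv.
  For the x component: f_1(F) = -6*u^2 - 6*u*v - 3*v^2; d F_1 = (-3) du + (-3) dv
  For the y component: f_2(F) = -9*u - 9*v + 3; d F_2 = (-4*u - 2*v) du + (-2*u - 2*v) dv
Combining and collecting du, dv coefficients:
  coeff of du: 54*u^2 + 72*u*v - 12*u + 27*v^2 - 6*v
  coeff of dv: 36*u^2 + 54*u*v - 6*u + 27*v^2 - 6*v
F^* omega = (54*u^2 + 72*u*v - 12*u + 27*v^2 - 6*v) du + (36*u^2 + 54*u*v - 6*u + 27*v^2 - 6*v) dv.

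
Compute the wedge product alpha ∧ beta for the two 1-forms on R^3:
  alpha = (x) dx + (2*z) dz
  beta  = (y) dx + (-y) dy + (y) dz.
alpha ∧ beta = (-x*y) dx ∧ dy + (y*(x - 2*z)) dx ∧ dz + (2*y*z) dy ∧ dz

Distribute the wedge, using dx_i ∧ dx_j = -dx_j ∧ dx_i and dx_i ∧ dx_i = 0. For each pair (i, j) with i < j, the coefficient of dx_i ∧ dx_j in alpha ∧ beta is (alpha_i * beta_j - alpha_j * beta_i). Collecting: alpha ∧ beta = (-x*y) dx ∧ dy + (y*(x - 2*z)) dx ∧ dz + (2*y*z) dy ∧ dz.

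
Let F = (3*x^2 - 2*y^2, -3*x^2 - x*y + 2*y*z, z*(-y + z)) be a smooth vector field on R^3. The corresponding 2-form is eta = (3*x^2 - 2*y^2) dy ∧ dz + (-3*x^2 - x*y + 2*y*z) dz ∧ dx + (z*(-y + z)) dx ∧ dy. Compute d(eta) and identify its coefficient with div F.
d(eta) = (5*x - y + 4*z) dx ∧ dy ∧ dz; div F = 5*x - y + 4*z

For a 2-form in R^3 of the form above, applying d gives a 3-form with coefficient ∂P/∂x + ∂Q/∂y + ∂R/∂z:
  ∂P/∂x = 6*x
  ∂Q/∂y = -x + 2*z
  ∂R/∂z = -y + 2*z
Sum = 5*x - y + 4*z, which is exactly div F.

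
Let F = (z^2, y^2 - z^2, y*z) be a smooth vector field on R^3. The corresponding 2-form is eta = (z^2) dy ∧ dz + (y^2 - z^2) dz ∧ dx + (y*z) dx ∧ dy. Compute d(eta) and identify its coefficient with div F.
d(eta) = (3*y) dx ∧ dy ∧ dz; div F = 3*y

For a 2-form in R^3 of the form above, applying d gives a 3-form with coefficient ∂P/∂x + ∂Q/∂y + ∂R/∂z:
  ∂P/∂x = 0
  ∂Q/∂y = 2*y
  ∂R/∂z = y
Sum = 3*y, which is exactly div F.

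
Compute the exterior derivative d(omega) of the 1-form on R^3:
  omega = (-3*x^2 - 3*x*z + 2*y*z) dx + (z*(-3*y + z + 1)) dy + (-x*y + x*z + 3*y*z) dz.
d(omega) = (-2*z) dx ∧ dy + (3*x - 3*y + z) dx ∧ dz + (-x + 3*y + z - 1) dy ∧ dz

For a 1-form omega = sum_i f_i dx_i, the exterior derivative is
  d(omega) = sum_{i < j} (∂f_j/∂x_i - ∂f_i/∂x_j) dx_i ∧ dx_j.
  coefficient of dx ∧ dy: ∂f_2/∂x - ∂f_1/∂y = ∂(z*(-3*y + z + 1))/∂x - ∂(-3*x^2 - 3*x*z + 2*y*z)/∂y = -2*z
  coefficient of dx ∧ dz: ∂f_3/∂x - ∂f_1/∂z = ∂(-x*y + x*z + 3*y*z)/∂x - ∂(-3*x^2 - 3*x*z + 2*y*z)/∂z = 3*x - 3*y + z
  coefficient of dy ∧ dz: ∂f_3/∂y - ∂f_2/∂z = ∂(-x*y + x*z + 3*y*z)/∂y - ∂(z*(-3*y + z + 1))/∂z = -x + 3*y + z - 1
Assembling: d(omega) = (-2*z) dx ∧ dy + (3*x - 3*y + z) dx ∧ dz + (-x + 3*y + z - 1) dy ∧ dz.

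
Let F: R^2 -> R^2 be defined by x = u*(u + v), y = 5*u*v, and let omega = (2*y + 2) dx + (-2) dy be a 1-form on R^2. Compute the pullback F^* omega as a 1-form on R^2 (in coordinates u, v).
F^* omega = (20*u^2*v + 10*u*v^2 + 4*u - 8*v) du + (2*u*(5*u*v - 4)) dv

Using F^*(f dg) = (f ∘ F) d(g ∘ F), substitute each coordinate x_i by F_i(u, v) in f_i, and replace dx_i by d F_i = (∂F_i/∂u) du + (∂F_i/∂v) dv.
  For the x component: f_1(F) = 10*u*v + 2; d F_1 = (2*u + v) du + (u) dv
  For the y component: f_2(F) = -2; d F_2 = (5*v) du + (5*u) dv
Combining and collecting du, dv coefficients:
  coeff of du: 20*u^2*v + 10*u*v^2 + 4*u - 8*v
  coeff of dv: 2*u*(5*u*v - 4)
F^* omega = (20*u^2*v + 10*u*v^2 + 4*u - 8*v) du + (2*u*(5*u*v - 4)) dv.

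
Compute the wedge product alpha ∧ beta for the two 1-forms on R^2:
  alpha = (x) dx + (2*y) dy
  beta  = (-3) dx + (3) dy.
alpha ∧ beta = (3*x + 6*y) dx ∧ dy

Distribute the wedge, using dx_i ∧ dx_j = -dx_j ∧ dx_i and dx_i ∧ dx_i = 0. For each pair (i, j) with i < j, the coefficient of dx_i ∧ dx_j in alpha ∧ beta is (alpha_i * beta_j - alpha_j * beta_i). Collecting: alpha ∧ beta = (3*x + 6*y) dx ∧ dy.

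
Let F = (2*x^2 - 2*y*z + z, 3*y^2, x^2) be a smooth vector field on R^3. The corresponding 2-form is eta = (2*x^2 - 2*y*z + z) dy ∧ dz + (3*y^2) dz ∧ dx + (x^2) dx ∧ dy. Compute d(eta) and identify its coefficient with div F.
d(eta) = (4*x + 6*y) dx ∧ dy ∧ dz; div F = 4*x + 6*y

For a 2-form in R^3 of the form above, applying d gives a 3-form with coefficient ∂P/∂x + ∂Q/∂y + ∂R/∂z:
  ∂P/∂x = 4*x
  ∂Q/∂y = 6*y
  ∂R/∂z = 0
Sum = 4*x + 6*y, which is exactly div F.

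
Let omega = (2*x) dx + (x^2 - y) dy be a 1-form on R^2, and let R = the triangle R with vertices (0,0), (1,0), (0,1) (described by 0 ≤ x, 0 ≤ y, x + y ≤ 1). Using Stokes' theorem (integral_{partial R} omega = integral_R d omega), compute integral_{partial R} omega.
integral_(partial R) omega = 1/3

Stokes: integral_partial_R omega = integral_R d omega with d omega = (∂Q/∂x - ∂P/∂y) dx ∧ dy.
  ∂Q/∂x = 2*x
  ∂P/∂y = 0
  integrand = ∂Q/∂x - ∂P/∂y = 2*x.
Integrating over R: integral_0^1 integral_0^{1-x} (2*x) dy dx = 1/3.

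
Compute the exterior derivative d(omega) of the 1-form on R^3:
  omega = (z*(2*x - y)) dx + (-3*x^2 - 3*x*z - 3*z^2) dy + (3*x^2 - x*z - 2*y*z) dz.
d(omega) = (-6*x - 2*z) dx ∧ dy + (4*x + y - z) dx ∧ dz + (3*x + 4*z) dy ∧ dz

For a 1-form omega = sum_i f_i dx_i, the exterior derivative is
  d(omega) = sum_{i < j} (∂f_j/∂x_i - ∂f_i/∂x_j) dx_i ∧ dx_j.
  coefficient of dx ∧ dy: ∂f_2/∂x - ∂f_1/∂y = ∂(-3*x^2 - 3*x*z - 3*z^2)/∂x - ∂(z*(2*x - y))/∂y = -6*x - 2*z
  coefficient of dx ∧ dz: ∂f_3/∂x - ∂f_1/∂z = ∂(3*x^2 - x*z - 2*y*z)/∂x - ∂(z*(2*x - y))/∂z = 4*x + y - z
  coefficient of dy ∧ dz: ∂f_3/∂y - ∂f_2/∂z = ∂(3*x^2 - x*z - 2*y*z)/∂y - ∂(-3*x^2 - 3*x*z - 3*z^2)/∂z = 3*x + 4*z
Assembling: d(omega) = (-6*x - 2*z) dx ∧ dy + (4*x + y - z) dx ∧ dz + (3*x + 4*z) dy ∧ dz.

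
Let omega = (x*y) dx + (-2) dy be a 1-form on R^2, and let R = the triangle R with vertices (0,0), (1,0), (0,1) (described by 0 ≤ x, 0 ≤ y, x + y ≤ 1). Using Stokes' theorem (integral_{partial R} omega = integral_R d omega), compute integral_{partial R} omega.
integral_(partial R) omega = -1/6

Stokes: integral_partial_R omega = integral_R d omega with d omega = (∂Q/∂x - ∂P/∂y) dx ∧ dy.
  ∂Q/∂x = 0
  ∂P/∂y = x
  integrand = ∂Q/∂x - ∂P/∂y = -x.
Integrating over R: integral_0^1 integral_0^{1-x} (-x) dy dx = -1/6.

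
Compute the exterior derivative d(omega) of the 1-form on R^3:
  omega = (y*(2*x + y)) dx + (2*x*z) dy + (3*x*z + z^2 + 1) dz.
d(omega) = (-2*x - 2*y + 2*z) dx ∧ dy + (3*z) dx ∧ dz + (-2*x) dy ∧ dz

For a 1-form omega = sum_i f_i dx_i, the exterior derivative is
  d(omega) = sum_{i < j} (∂f_j/∂x_i - ∂f_i/∂x_j) dx_i ∧ dx_j.
  coefficient of dx ∧ dy: ∂f_2/∂x - ∂f_1/∂y = ∂(2*x*z)/∂x - ∂(y*(2*x + y))/∂y = -2*x - 2*y + 2*z
  coefficient of dx ∧ dz: ∂f_3/∂x - ∂f_1/∂z = ∂(3*x*z + z^2 + 1)/∂x - ∂(y*(2*x + y))/∂z = 3*z
  coefficient of dy ∧ dz: ∂f_3/∂y - ∂f_2/∂z = ∂(3*x*z + z^2 + 1)/∂y - ∂(2*x*z)/∂z = -2*x
Assembling: d(omega) = (-2*x - 2*y + 2*z) dx ∧ dy + (3*z) dx ∧ dz + (-2*x) dy ∧ dz.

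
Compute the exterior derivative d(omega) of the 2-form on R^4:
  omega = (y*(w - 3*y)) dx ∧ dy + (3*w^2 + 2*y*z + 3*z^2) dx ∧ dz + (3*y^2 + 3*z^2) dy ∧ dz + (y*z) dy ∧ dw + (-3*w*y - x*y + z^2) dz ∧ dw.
d(omega) = (y) dx ∧ dy ∧ dw + (-2*z) dx ∧ dy ∧ dz + (6*w - y) dx ∧ dz ∧ dw + (-3*w - x - y) dy ∧ dz ∧ dw

For a 2-form omega = sum_{i<j} g_{ij} dx_i ∧ dx_j, the exterior derivative is
  d(omega) = sum_{i<j} d(g_{ij}) ∧ dx_i ∧ dx_j = sum_{i<j, k} (∂g_{ij}/∂x_k) dx_k ∧ dx_i ∧ dx_j.
Expand each term, using dx_k ∧ dx_i ∧ dx_j = sgn(permutation) dx_{(a)} ∧ dx_{(b)} ∧ dx_{(c)} with (a < b < c) sorted:
  d(y*(w - 3*y)) includes (∂/∂w)(y*(w - 3*y)) dw = (y) dw, which multiplied by dx ∧ dy gives (y) dx ∧ dy ∧ dw
  d(3*w^2 + 2*y*z + 3*z^2) includes (∂/∂y)(3*w^2 + 2*y*z + 3*z^2) dy = (2*z) dy, which multiplied by dx ∧ dz gives (-2*z) dx ∧ dy ∧ dz
  d(3*w^2 + 2*y*z + 3*z^2) includes (∂/∂w)(3*w^2 + 2*y*z + 3*z^2) dw = (6*w) dw, which multiplied by dx ∧ dz gives (6*w) dx ∧ dz ∧ dw
  d(y*z) includes (∂/∂z)(y*z) dz = (y) dz, which multiplied by dy ∧ dw gives (-y) dy ∧ dz ∧ dw
  d(-3*w*y - x*y + z^2) includes (∂/∂x)(-3*w*y - x*y + z^2) dx = (-y) dx, which multiplied by dz ∧ dw gives (-y) dx ∧ dz ∧ dw
  d(-3*w*y - x*y + z^2) includes (∂/∂y)(-3*w*y - x*y + z^2) dy = (-3*w - x) dy, which multiplied by dz ∧ dw gives (-3*w - x) dy ∧ dz ∧ dw
Collecting like 3-forms: d(omega) = (y) dx ∧ dy ∧ dw + (-2*z) dx ∧ dy ∧ dz + (6*w - y) dx ∧ dz ∧ dw + (-3*w - x - y) dy ∧ dz ∧ dw.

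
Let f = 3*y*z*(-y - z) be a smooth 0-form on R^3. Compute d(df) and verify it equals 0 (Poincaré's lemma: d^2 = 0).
d(df) = 0

Step 1: df = sum_i (∂f/∂x_i) dx_i = (0) dx + (3*z*(-2*y - z)) dy + (3*y*(-y - 2*z)) dz.
Step 2: Apply d again. Using the 1-form formula, the coefficient of dx ∧ dy in d(df) is ∂^2 f/∂x ∂y - ∂^2 f/∂y ∂x = (0) - (0) = 0 (equality of mixed partials for smooth f).
Similarly for dx ∧ dz and dy ∧ dz — all coefficients vanish. So d(df) = 0.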